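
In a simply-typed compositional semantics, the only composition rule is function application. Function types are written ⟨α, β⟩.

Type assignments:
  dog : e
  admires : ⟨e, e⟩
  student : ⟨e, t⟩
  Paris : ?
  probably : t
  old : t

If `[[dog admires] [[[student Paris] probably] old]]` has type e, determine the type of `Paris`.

⟨⟨e, t⟩, ⟨t, ⟨t, ⟨e, e⟩⟩⟩⟩

For [[dog admires] [[[student Paris] probably] old]] to have type e with [dog admires] of type e, [[[student Paris] probably] old] must be the function: [[[student Paris] probably] old] : ⟨e, e⟩.
For [[[student Paris] probably] old] to have type ⟨e, e⟩ with old of type t, [[student Paris] probably] must be the function: [[student Paris] probably] : ⟨t, ⟨e, e⟩⟩.
For [[student Paris] probably] to have type ⟨t, ⟨e, e⟩⟩ with probably of type t, [student Paris] must be the function: [student Paris] : ⟨t, ⟨t, ⟨e, e⟩⟩⟩.
For [student Paris] to have type ⟨t, ⟨t, ⟨e, e⟩⟩⟩ with student of type ⟨e, t⟩, Paris must be the function: Paris : ⟨⟨e, t⟩, ⟨t, ⟨t, ⟨e, e⟩⟩⟩⟩.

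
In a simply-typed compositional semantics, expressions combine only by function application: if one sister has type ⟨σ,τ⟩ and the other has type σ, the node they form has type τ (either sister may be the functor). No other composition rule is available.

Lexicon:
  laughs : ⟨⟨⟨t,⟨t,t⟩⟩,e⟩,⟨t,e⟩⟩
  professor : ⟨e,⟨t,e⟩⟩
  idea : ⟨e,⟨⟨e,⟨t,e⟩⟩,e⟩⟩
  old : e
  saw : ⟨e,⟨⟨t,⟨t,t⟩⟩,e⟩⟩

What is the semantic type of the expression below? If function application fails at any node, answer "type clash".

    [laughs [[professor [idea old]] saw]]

⟨t,e⟩

[idea old]: ⟨e,⟨⟨e,⟨t,e⟩⟩,e⟩⟩ applied to e yields ⟨⟨e,⟨t,e⟩⟩,e⟩.
[professor [idea old]]: ⟨⟨e,⟨t,e⟩⟩,e⟩ applied to ⟨e,⟨t,e⟩⟩ yields e.
[[professor [idea old]] saw]: ⟨e,⟨⟨t,⟨t,t⟩⟩,e⟩⟩ applied to e yields ⟨⟨t,⟨t,t⟩⟩,e⟩.
[laughs [[professor [idea old]] saw]]: ⟨⟨⟨t,⟨t,t⟩⟩,e⟩,⟨t,e⟩⟩ applied to ⟨⟨t,⟨t,t⟩⟩,e⟩ yields ⟨t,e⟩.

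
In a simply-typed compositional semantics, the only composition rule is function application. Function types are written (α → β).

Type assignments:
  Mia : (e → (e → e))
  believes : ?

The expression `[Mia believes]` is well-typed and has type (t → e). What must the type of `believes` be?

At [Mia believes] (required: (t → e)): Mia is (e → (e → e)), which is not a function with range (t → e); hence believes is the functor — type ((e → (e → e)) → (t → e)).

((e → (e → e)) → (t → e))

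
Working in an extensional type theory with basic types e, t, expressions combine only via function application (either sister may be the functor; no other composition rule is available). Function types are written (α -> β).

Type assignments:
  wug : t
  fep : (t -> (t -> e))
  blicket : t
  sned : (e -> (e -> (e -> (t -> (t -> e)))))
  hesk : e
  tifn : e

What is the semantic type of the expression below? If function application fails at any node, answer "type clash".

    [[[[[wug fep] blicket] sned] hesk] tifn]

(t -> (t -> e))

At [wug fep], fep : (t -> (t -> e)) takes wug : t, giving (t -> e).
At [[wug fep] blicket], [wug fep] : (t -> e) takes blicket : t, giving e.
At [[[wug fep] blicket] sned], sned : (e -> (e -> (e -> (t -> (t -> e))))) takes [[wug fep] blicket] : e, giving (e -> (e -> (t -> (t -> e)))).
At [[[[wug fep] blicket] sned] hesk], [[[wug fep] blicket] sned] : (e -> (e -> (t -> (t -> e)))) takes hesk : e, giving (e -> (t -> (t -> e))).
At [[[[[wug fep] blicket] sned] hesk] tifn], [[[[wug fep] blicket] sned] hesk] : (e -> (t -> (t -> e))) takes tifn : e, giving (t -> (t -> e)).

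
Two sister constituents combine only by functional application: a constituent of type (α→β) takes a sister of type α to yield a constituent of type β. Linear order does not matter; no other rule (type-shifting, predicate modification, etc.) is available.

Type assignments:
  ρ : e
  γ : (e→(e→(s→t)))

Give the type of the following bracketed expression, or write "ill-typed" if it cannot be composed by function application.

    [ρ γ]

(e→(s→t))

[ρ γ] — γ of type (e→(e→(s→t))) combines with ρ of type e: type (e→(s→t)).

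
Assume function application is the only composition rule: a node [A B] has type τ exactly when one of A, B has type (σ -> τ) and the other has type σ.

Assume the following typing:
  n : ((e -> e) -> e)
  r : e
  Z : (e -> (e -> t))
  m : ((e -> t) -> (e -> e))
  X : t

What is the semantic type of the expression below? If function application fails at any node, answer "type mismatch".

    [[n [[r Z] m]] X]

type mismatch

[r Z] — Z of type (e -> (e -> t)) combines with r of type e: type (e -> t).
[[r Z] m] — m of type ((e -> t) -> (e -> e)) combines with [r Z] of type (e -> t): type (e -> e).
[n [[r Z] m]] — n of type ((e -> e) -> e) combines with [[r Z] m] of type (e -> e): type e.
[[n [[r Z] m]] X]: e and t cannot combine by function application — type clash.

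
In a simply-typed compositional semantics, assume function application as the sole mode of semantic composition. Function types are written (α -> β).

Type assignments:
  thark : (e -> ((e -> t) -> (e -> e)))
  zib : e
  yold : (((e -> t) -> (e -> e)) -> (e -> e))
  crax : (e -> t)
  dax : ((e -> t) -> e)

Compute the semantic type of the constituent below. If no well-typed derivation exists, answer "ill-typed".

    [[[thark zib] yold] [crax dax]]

At [thark zib], thark : (e -> ((e -> t) -> (e -> e))) takes zib : e, giving ((e -> t) -> (e -> e)).
At [[thark zib] yold], yold : (((e -> t) -> (e -> e)) -> (e -> e)) takes [thark zib] : ((e -> t) -> (e -> e)), giving (e -> e).
At [crax dax], dax : ((e -> t) -> e) takes crax : (e -> t), giving e.
At [[[thark zib] yold] [crax dax]], [[thark zib] yold] : (e -> e) takes [crax dax] : e, giving e.

e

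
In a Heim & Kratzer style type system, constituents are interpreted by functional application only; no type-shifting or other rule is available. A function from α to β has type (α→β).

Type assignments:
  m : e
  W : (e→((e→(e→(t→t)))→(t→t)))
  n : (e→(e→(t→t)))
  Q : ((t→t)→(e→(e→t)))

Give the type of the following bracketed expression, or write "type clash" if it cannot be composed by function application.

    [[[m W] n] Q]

[m W] — W of type (e→((e→(e→(t→t)))→(t→t))) combines with m of type e: type ((e→(e→(t→t)))→(t→t)).
[[m W] n] — [m W] of type ((e→(e→(t→t)))→(t→t)) combines with n of type (e→(e→(t→t))): type (t→t).
[[[m W] n] Q] — Q of type ((t→t)→(e→(e→t))) combines with [[m W] n] of type (t→t): type (e→(e→t)).

(e→(e→t))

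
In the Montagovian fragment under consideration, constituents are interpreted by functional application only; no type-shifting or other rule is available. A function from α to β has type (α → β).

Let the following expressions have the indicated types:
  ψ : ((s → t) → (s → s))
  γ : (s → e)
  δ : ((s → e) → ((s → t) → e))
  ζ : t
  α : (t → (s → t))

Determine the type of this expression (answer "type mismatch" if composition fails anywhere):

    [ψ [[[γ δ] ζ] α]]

type mismatch

[γ δ]: ((s → e) → ((s → t) → e)) applied to (s → e) yields ((s → t) → e).
At [[γ δ] ζ]: neither ((s → t) → e) nor t can take the other as argument; the node is ill-typed.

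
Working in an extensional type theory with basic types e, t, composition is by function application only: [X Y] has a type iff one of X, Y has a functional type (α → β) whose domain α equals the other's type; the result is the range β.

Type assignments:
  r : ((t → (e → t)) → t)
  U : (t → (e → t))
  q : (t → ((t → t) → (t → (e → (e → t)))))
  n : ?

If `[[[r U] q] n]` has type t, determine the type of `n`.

(((t → t) → (t → (e → (e → t)))) → t)

At [[[r U] q] n] (required: t): [[r U] q] is ((t → t) → (t → (e → (e → t)))), which is not a function with range t; hence n is the functor — type (((t → t) → (t → (e → (e → t)))) → t).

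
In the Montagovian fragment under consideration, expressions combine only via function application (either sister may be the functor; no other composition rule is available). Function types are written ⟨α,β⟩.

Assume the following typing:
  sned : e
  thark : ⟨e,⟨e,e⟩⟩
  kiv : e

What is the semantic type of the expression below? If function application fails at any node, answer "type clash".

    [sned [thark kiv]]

e

[thark kiv]: functor thark : ⟨e,⟨e,e⟩⟩, argument kiv : e; result ⟨e,e⟩.
[sned [thark kiv]]: functor [thark kiv] : ⟨e,e⟩, argument sned : e; result e.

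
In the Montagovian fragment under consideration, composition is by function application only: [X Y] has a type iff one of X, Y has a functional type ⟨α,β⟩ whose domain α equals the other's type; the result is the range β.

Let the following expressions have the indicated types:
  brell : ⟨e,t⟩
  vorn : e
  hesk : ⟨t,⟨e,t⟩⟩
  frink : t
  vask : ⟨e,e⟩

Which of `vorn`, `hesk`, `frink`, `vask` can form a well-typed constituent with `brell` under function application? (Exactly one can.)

vorn — combines: brell : ⟨e,t⟩ takes vorn : e as argument, giving t.
hesk : ⟨t,⟨e,t⟩⟩ — brell needs e; hesk needs t; neither fits.
frink : t — brell needs e; frink needs nothing (atomic); neither fits.
vask : ⟨e,e⟩ — brell needs e; vask needs e; neither fits.

vorn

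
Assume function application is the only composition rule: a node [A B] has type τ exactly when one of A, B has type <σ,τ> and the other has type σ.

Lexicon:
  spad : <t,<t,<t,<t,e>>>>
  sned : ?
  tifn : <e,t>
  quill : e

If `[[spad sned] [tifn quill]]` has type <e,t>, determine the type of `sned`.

For [[spad sned] [tifn quill]] to have type <e,t> with [tifn quill] of type t, [spad sned] must be the function: [spad sned] : <t,<e,t>>.
For [spad sned] to have type <t,<e,t>> with spad of type <t,<t,<t,<t,e>>>>, sned must be the function: sned : <<t,<t,<t,<t,e>>>>,<t,<e,t>>>.

<<t,<t,<t,<t,e>>>>,<t,<e,t>>>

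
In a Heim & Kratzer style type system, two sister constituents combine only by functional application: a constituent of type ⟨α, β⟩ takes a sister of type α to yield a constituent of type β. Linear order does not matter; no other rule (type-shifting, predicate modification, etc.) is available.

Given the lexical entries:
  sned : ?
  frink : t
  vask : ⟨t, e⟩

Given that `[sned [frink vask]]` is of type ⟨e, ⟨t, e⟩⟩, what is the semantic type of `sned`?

[sned [frink vask]] is required to be ⟨e, ⟨t, e⟩⟩. [frink vask] : e cannot yield ⟨e, ⟨t, e⟩⟩ as functor, so sned : ⟨e, ⟨e, ⟨t, e⟩⟩⟩.

⟨e, ⟨e, ⟨t, e⟩⟩⟩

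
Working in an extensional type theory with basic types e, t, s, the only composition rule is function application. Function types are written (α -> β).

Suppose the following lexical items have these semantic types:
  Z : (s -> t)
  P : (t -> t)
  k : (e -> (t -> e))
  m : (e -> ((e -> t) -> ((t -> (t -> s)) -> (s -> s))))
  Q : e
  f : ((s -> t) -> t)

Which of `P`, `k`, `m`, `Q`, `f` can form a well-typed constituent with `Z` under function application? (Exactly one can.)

f

P : (t -> t) — does not combine with Z.
k : (e -> (t -> e)) — does not combine with Z.
m : (e -> ((e -> t) -> ((t -> (t -> s)) -> (s -> s)))) — does not combine with Z.
Q : e — does not combine with Z.
f — combines: f : ((s -> t) -> t) takes Z : (s -> t) as argument, giving t.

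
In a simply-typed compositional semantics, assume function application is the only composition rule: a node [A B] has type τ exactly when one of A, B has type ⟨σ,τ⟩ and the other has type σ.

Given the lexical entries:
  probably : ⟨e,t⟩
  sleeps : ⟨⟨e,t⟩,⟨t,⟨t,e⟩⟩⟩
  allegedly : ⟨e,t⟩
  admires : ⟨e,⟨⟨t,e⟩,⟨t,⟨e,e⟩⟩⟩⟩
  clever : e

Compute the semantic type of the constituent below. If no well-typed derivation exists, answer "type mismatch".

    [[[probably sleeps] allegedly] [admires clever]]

type mismatch

At [probably sleeps], sleeps : ⟨⟨e,t⟩,⟨t,⟨t,e⟩⟩⟩ takes probably : ⟨e,t⟩, giving ⟨t,⟨t,e⟩⟩.
[[probably sleeps] allegedly]: ⟨t,⟨t,e⟩⟩ and ⟨e,t⟩ cannot combine by function application — type clash.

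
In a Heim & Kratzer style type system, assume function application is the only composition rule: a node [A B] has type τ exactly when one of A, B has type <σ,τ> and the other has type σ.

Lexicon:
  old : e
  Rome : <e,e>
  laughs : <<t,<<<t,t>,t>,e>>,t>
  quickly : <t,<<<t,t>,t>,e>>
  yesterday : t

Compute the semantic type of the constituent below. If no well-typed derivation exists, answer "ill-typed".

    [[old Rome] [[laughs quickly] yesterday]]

[old Rome]: <e,e> applied to e yields e.
[laughs quickly]: <<t,<<<t,t>,t>,e>>,t> applied to <t,<<<t,t>,t>,e>> yields t.
[[laughs quickly] yesterday]: t with t — neither is a function whose domain matches the other; composition fails here.

ill-typed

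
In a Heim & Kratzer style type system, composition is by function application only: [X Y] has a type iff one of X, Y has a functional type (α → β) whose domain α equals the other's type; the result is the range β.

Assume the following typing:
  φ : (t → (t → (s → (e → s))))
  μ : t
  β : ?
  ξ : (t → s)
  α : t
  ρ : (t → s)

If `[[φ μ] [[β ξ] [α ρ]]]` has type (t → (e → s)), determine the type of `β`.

((t → s) → (s → ((t → (s → (e → s))) → (t → (e → s)))))

[[φ μ] [[β ξ] [α ρ]]] must have type (t → (e → s)). The sister [φ μ] has type (t → (s → (e → s))); that is not a function onto (t → (e → s)), so [[β ξ] [α ρ]] must be the functor, of type ((t → (s → (e → s))) → (t → (e → s))).
[[β ξ] [α ρ]] must have type ((t → (s → (e → s))) → (t → (e → s))). The sister [α ρ] has type s; that is not a function onto ((t → (s → (e → s))) → (t → (e → s))), so [β ξ] must be the functor, of type (s → ((t → (s → (e → s))) → (t → (e → s)))).
[β ξ] must have type (s → ((t → (s → (e → s))) → (t → (e → s)))). The sister ξ has type (t → s); that is not a function onto (s → ((t → (s → (e → s))) → (t → (e → s)))), so β must be the functor, of type ((t → s) → (s → ((t → (s → (e → s))) → (t → (e → s))))).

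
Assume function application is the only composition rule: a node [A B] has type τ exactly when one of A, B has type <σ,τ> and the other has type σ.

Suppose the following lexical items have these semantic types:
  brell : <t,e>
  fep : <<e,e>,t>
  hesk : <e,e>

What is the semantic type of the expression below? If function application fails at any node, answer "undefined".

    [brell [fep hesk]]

At [fep hesk], fep : <<e,e>,t> takes hesk : <e,e>, giving t.
At [brell [fep hesk]], brell : <t,e> takes [fep hesk] : t, giving e.

e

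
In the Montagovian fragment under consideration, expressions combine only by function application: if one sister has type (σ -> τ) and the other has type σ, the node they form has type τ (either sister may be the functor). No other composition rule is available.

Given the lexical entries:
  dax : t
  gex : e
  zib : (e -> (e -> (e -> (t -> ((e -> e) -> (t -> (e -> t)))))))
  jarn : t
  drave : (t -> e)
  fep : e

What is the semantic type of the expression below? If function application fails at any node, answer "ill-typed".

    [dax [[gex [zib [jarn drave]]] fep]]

((e -> e) -> (t -> (e -> t)))

[jarn drave]: (t -> e) applied to t yields e.
[zib [jarn drave]]: (e -> (e -> (e -> (t -> ((e -> e) -> (t -> (e -> t))))))) applied to e yields (e -> (e -> (t -> ((e -> e) -> (t -> (e -> t)))))).
[gex [zib [jarn drave]]]: (e -> (e -> (t -> ((e -> e) -> (t -> (e -> t)))))) applied to e yields (e -> (t -> ((e -> e) -> (t -> (e -> t))))).
[[gex [zib [jarn drave]]] fep]: (e -> (t -> ((e -> e) -> (t -> (e -> t))))) applied to e yields (t -> ((e -> e) -> (t -> (e -> t)))).
[dax [[gex [zib [jarn drave]]] fep]]: (t -> ((e -> e) -> (t -> (e -> t)))) applied to t yields ((e -> e) -> (t -> (e -> t))).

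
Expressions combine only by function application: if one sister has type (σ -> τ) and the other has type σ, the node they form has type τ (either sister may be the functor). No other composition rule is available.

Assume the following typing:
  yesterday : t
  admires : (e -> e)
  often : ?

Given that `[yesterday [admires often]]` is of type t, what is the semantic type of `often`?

[yesterday [admires often]] is required to be t. yesterday : t cannot yield t as functor, so [admires often] : (t -> t).
[admires often] is required to be (t -> t). admires : (e -> e) cannot yield (t -> t) as functor, so often : ((e -> e) -> (t -> t)).

((e -> e) -> (t -> t))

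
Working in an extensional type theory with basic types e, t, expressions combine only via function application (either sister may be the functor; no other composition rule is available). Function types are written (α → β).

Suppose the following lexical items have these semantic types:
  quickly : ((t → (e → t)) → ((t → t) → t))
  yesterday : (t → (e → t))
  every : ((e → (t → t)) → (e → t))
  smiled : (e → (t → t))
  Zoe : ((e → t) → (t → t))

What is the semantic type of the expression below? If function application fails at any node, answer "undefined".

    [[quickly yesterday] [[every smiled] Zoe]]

[quickly yesterday]: quickly is ((t → (e → t)) → ((t → t) → t)), yesterday is (t → (e → t)); result ((t → t) → t).
[every smiled]: every is ((e → (t → t)) → (e → t)), smiled is (e → (t → t)); result (e → t).
[[every smiled] Zoe]: Zoe is ((e → t) → (t → t)), [every smiled] is (e → t); result (t → t).
[[quickly yesterday] [[every smiled] Zoe]]: [quickly yesterday] is ((t → t) → t), [[every smiled] Zoe] is (t → t); result t.

t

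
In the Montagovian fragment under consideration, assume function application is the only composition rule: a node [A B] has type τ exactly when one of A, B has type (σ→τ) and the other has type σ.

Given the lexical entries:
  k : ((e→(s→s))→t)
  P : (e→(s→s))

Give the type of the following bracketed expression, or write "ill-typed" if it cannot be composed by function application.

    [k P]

t

At [k P], k : ((e→(s→s))→t) takes P : (e→(s→s)), giving t.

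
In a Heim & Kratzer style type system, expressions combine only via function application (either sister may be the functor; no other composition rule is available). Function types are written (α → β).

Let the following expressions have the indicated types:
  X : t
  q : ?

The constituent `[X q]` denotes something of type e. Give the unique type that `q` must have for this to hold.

(t → e)

[X q] is required to be e. X : t cannot yield e as functor, so q : (t → e).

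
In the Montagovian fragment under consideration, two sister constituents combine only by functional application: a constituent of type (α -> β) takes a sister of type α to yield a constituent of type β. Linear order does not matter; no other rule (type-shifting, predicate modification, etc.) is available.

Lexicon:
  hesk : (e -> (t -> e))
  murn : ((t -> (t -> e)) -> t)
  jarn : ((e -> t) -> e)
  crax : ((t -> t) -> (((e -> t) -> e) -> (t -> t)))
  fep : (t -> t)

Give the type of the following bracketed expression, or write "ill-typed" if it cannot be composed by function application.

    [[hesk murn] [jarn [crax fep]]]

[hesk murn]: (e -> (t -> e)) and ((t -> (t -> e)) -> t) cannot combine by function application — type clash.

ill-typed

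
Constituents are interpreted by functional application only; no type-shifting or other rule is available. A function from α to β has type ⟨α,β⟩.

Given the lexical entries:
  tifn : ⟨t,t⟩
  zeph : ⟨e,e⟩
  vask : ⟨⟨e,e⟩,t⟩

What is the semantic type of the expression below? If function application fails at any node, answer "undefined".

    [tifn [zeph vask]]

At [zeph vask], vask : ⟨⟨e,e⟩,t⟩ takes zeph : ⟨e,e⟩, giving t.
At [tifn [zeph vask]], tifn : ⟨t,t⟩ takes [zeph vask] : t, giving t.

t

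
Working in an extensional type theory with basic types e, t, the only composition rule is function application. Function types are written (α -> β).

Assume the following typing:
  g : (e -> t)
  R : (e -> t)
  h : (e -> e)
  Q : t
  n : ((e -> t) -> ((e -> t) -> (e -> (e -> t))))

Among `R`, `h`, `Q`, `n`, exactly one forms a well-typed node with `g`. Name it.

n

R : (e -> t) — g needs e; R needs e; neither fits.
h : (e -> e) — g needs e; h needs e; neither fits.
Q : t — g needs e; Q needs nothing (atomic); neither fits.
n — combines: n : ((e -> t) -> ((e -> t) -> (e -> (e -> t)))) takes g : (e -> t) as argument, giving ((e -> t) -> (e -> (e -> t))).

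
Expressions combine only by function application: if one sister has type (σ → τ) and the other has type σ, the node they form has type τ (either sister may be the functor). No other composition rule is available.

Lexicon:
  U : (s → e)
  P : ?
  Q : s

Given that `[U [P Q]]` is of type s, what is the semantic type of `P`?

[U [P Q]] must have type s. The sister U has type (s → e); that is not a function onto s, so [P Q] must be the functor, of type ((s → e) → s).
[P Q] must have type ((s → e) → s). The sister Q has type s; that is not a function onto ((s → e) → s), so P must be the functor, of type (s → ((s → e) → s)).

(s → ((s → e) → s))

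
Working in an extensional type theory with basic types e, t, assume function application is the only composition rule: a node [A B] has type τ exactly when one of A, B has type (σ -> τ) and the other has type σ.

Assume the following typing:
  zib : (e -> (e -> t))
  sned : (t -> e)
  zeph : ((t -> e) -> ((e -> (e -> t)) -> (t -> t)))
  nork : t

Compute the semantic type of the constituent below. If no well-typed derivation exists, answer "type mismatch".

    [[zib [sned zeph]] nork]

[sned zeph]: functor zeph : ((t -> e) -> ((e -> (e -> t)) -> (t -> t))), argument sned : (t -> e); result ((e -> (e -> t)) -> (t -> t)).
[zib [sned zeph]]: functor [sned zeph] : ((e -> (e -> t)) -> (t -> t)), argument zib : (e -> (e -> t)); result (t -> t).
[[zib [sned zeph]] nork]: functor [zib [sned zeph]] : (t -> t), argument nork : t; result t.

t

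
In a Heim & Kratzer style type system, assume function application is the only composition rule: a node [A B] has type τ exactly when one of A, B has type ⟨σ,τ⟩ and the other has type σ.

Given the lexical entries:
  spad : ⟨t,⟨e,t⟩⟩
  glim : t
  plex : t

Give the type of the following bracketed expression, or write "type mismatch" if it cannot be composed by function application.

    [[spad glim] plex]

type mismatch

[spad glim]: ⟨t,⟨e,t⟩⟩ applied to t yields ⟨e,t⟩.
[[spad glim] plex]: ⟨e,t⟩ and t cannot combine by function application — type clash.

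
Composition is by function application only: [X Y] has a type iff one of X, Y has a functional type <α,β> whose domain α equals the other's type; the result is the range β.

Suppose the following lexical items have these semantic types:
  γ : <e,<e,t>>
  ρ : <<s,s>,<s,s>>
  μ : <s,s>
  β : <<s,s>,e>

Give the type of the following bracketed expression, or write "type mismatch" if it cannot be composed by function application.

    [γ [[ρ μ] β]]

[ρ μ]: functor ρ : <<s,s>,<s,s>>, argument μ : <s,s>; result <s,s>.
[[ρ μ] β]: functor β : <<s,s>,e>, argument [ρ μ] : <s,s>; result e.
[γ [[ρ μ] β]]: functor γ : <e,<e,t>>, argument [[ρ μ] β] : e; result <e,t>.

<e,t>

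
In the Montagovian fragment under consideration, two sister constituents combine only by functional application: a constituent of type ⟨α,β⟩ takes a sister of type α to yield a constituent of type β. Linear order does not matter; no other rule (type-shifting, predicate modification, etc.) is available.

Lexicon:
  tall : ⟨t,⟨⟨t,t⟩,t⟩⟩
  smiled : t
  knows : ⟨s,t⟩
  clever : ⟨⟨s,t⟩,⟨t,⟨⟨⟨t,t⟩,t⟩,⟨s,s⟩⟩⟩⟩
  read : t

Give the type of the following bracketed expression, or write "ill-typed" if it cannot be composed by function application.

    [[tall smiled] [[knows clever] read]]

⟨s,s⟩

[tall smiled]: ⟨t,⟨⟨t,t⟩,t⟩⟩ applied to t yields ⟨⟨t,t⟩,t⟩.
[knows clever]: ⟨⟨s,t⟩,⟨t,⟨⟨⟨t,t⟩,t⟩,⟨s,s⟩⟩⟩⟩ applied to ⟨s,t⟩ yields ⟨t,⟨⟨⟨t,t⟩,t⟩,⟨s,s⟩⟩⟩.
[[knows clever] read]: ⟨t,⟨⟨⟨t,t⟩,t⟩,⟨s,s⟩⟩⟩ applied to t yields ⟨⟨⟨t,t⟩,t⟩,⟨s,s⟩⟩.
[[tall smiled] [[knows clever] read]]: ⟨⟨⟨t,t⟩,t⟩,⟨s,s⟩⟩ applied to ⟨⟨t,t⟩,t⟩ yields ⟨s,s⟩.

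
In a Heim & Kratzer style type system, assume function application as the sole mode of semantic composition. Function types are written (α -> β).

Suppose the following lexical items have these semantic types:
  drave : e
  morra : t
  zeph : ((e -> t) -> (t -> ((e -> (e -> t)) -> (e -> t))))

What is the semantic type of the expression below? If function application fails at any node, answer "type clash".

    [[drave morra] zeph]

type clash

[drave morra]: e and t cannot combine by function application — type clash.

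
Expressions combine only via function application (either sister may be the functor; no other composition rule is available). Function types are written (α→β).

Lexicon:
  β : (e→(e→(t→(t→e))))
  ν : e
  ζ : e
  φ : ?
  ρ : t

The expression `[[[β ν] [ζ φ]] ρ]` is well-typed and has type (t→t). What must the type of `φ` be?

(e→((e→(t→(t→e)))→(t→(t→t))))

At [[[β ν] [ζ φ]] ρ] (required: (t→t)): ρ is t, which is not a function with range (t→t); hence [[β ν] [ζ φ]] is the functor — type (t→(t→t)).
At [[β ν] [ζ φ]] (required: (t→(t→t))): [β ν] is (e→(t→(t→e))), which is not a function with range (t→(t→t)); hence [ζ φ] is the functor — type ((e→(t→(t→e)))→(t→(t→t))).
At [ζ φ] (required: ((e→(t→(t→e)))→(t→(t→t)))): ζ is e, which is not a function with range ((e→(t→(t→e)))→(t→(t→t))); hence φ is the functor — type (e→((e→(t→(t→e)))→(t→(t→t)))).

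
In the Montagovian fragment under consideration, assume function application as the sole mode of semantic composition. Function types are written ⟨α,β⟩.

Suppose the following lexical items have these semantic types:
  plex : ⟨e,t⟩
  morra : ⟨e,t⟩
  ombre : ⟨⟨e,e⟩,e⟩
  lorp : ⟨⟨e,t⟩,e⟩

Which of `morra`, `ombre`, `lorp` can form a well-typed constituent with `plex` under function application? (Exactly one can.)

lorp

morra : ⟨e,t⟩ — plex needs e; morra needs e; neither fits.
ombre : ⟨⟨e,e⟩,e⟩ — plex needs e; ombre needs ⟨e,e⟩; neither fits.
lorp — combines: lorp : ⟨⟨e,t⟩,e⟩ takes plex : ⟨e,t⟩ as argument, giving e.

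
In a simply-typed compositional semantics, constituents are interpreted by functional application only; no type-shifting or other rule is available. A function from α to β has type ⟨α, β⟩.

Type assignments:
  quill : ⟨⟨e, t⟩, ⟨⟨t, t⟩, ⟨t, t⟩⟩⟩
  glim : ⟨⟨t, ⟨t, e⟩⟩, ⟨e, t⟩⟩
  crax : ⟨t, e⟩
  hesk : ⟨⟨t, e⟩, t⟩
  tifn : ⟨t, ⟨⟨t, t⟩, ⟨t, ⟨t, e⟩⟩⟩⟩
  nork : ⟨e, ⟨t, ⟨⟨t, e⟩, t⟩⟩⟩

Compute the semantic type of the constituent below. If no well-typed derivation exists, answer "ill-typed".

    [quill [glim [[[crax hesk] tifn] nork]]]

ill-typed

[crax hesk]: ⟨⟨t, e⟩, t⟩ applied to ⟨t, e⟩ yields t.
[[crax hesk] tifn]: ⟨t, ⟨⟨t, t⟩, ⟨t, ⟨t, e⟩⟩⟩⟩ applied to t yields ⟨⟨t, t⟩, ⟨t, ⟨t, e⟩⟩⟩.
[[[crax hesk] tifn] nork]: ⟨⟨t, t⟩, ⟨t, ⟨t, e⟩⟩⟩ with ⟨e, ⟨t, ⟨⟨t, e⟩, t⟩⟩⟩ — neither is a function whose domain matches the other; composition fails here.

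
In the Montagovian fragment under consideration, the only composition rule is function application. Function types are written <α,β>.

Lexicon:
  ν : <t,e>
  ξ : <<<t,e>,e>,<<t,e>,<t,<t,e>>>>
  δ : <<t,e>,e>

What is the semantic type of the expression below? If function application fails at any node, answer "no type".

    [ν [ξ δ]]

<t,<t,e>>

[ξ δ]: ξ is <<<t,e>,e>,<<t,e>,<t,<t,e>>>>, δ is <<t,e>,e>; result <<t,e>,<t,<t,e>>>.
[ν [ξ δ]]: [ξ δ] is <<t,e>,<t,<t,e>>>, ν is <t,e>; result <t,<t,e>>.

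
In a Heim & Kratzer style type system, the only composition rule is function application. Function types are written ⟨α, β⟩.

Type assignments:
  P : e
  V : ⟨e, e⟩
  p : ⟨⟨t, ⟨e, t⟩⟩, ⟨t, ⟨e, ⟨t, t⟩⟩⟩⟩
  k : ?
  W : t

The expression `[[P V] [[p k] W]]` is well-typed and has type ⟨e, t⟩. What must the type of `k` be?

⟨⟨⟨t, ⟨e, t⟩⟩, ⟨t, ⟨e, ⟨t, t⟩⟩⟩⟩, ⟨t, ⟨e, ⟨e, t⟩⟩⟩⟩

For [[P V] [[p k] W]] to have type ⟨e, t⟩ with [P V] of type e, [[p k] W] must be the function: [[p k] W] : ⟨e, ⟨e, t⟩⟩.
For [[p k] W] to have type ⟨e, ⟨e, t⟩⟩ with W of type t, [p k] must be the function: [p k] : ⟨t, ⟨e, ⟨e, t⟩⟩⟩.
For [p k] to have type ⟨t, ⟨e, ⟨e, t⟩⟩⟩ with p of type ⟨⟨t, ⟨e, t⟩⟩, ⟨t, ⟨e, ⟨t, t⟩⟩⟩⟩, k must be the function: k : ⟨⟨⟨t, ⟨e, t⟩⟩, ⟨t, ⟨e, ⟨t, t⟩⟩⟩⟩, ⟨t, ⟨e, ⟨e, t⟩⟩⟩⟩.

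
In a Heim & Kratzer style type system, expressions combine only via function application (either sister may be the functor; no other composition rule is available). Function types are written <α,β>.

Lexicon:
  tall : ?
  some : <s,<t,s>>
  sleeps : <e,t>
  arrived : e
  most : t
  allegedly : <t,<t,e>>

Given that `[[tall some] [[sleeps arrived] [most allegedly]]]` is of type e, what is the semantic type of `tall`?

For [[tall some] [[sleeps arrived] [most allegedly]]] to have type e with [[sleeps arrived] [most allegedly]] of type e, [tall some] must be the function: [tall some] : <e,e>.
For [tall some] to have type <e,e> with some of type <s,<t,s>>, tall must be the function: tall : <<s,<t,s>>,<e,e>>.

<<s,<t,s>>,<e,e>>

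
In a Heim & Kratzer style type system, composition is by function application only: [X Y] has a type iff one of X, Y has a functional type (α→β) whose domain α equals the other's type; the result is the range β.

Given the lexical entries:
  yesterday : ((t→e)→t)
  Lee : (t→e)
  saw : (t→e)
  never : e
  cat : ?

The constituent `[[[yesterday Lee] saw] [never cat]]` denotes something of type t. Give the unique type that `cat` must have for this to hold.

[[[yesterday Lee] saw] [never cat]] is required to be t. [[yesterday Lee] saw] : e cannot yield t as functor, so [never cat] : (e→t).
[never cat] is required to be (e→t). never : e cannot yield (e→t) as functor, so cat : (e→(e→t)).

(e→(e→t))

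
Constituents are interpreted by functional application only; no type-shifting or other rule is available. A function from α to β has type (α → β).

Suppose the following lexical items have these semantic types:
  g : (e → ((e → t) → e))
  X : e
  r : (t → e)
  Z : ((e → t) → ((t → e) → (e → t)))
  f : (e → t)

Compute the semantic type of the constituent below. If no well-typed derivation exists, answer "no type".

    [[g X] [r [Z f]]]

e

[g X]: (e → ((e → t) → e)) applied to e yields ((e → t) → e).
[Z f]: ((e → t) → ((t → e) → (e → t))) applied to (e → t) yields ((t → e) → (e → t)).
[r [Z f]]: ((t → e) → (e → t)) applied to (t → e) yields (e → t).
[[g X] [r [Z f]]]: ((e → t) → e) applied to (e → t) yields e.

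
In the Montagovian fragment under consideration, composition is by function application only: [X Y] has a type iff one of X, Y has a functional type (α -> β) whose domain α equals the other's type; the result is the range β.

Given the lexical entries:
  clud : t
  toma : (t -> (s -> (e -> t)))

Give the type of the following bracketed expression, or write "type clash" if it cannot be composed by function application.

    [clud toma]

(s -> (e -> t))

[clud toma]: functor toma : (t -> (s -> (e -> t))), argument clud : t; result (s -> (e -> t)).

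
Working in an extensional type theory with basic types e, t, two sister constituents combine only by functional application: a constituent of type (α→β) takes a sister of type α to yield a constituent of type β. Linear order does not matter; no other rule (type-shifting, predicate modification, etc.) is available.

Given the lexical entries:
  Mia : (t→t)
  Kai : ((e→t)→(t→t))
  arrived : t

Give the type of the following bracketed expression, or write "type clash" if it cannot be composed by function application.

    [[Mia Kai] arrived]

[Mia Kai]: (t→t) and ((e→t)→(t→t)) cannot combine by function application — type clash.

type clash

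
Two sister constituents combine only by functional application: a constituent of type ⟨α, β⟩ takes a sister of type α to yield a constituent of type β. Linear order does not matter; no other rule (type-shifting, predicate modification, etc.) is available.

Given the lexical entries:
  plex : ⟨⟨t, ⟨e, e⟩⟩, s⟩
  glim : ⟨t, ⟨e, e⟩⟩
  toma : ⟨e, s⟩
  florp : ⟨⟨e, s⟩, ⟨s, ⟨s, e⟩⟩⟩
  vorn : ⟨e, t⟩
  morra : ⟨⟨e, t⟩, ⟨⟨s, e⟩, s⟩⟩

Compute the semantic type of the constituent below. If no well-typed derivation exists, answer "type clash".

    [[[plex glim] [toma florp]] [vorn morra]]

[plex glim] — plex of type ⟨⟨t, ⟨e, e⟩⟩, s⟩ combines with glim of type ⟨t, ⟨e, e⟩⟩: type s.
[toma florp] — florp of type ⟨⟨e, s⟩, ⟨s, ⟨s, e⟩⟩⟩ combines with toma of type ⟨e, s⟩: type ⟨s, ⟨s, e⟩⟩.
[[plex glim] [toma florp]] — [toma florp] of type ⟨s, ⟨s, e⟩⟩ combines with [plex glim] of type s: type ⟨s, e⟩.
[vorn morra] — morra of type ⟨⟨e, t⟩, ⟨⟨s, e⟩, s⟩⟩ combines with vorn of type ⟨e, t⟩: type ⟨⟨s, e⟩, s⟩.
[[[plex glim] [toma florp]] [vorn morra]] — [vorn morra] of type ⟨⟨s, e⟩, s⟩ combines with [[plex glim] [toma florp]] of type ⟨s, e⟩: type s.

s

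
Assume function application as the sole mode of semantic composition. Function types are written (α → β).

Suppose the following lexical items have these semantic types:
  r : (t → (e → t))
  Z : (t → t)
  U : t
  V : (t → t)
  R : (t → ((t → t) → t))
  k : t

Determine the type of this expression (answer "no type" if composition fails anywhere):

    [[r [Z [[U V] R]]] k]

no type

[U V] — V of type (t → t) combines with U of type t: type t.
[[U V] R] — R of type (t → ((t → t) → t)) combines with [U V] of type t: type ((t → t) → t).
[Z [[U V] R]] — [[U V] R] of type ((t → t) → t) combines with Z of type (t → t): type t.
[r [Z [[U V] R]]] — r of type (t → (e → t)) combines with [Z [[U V] R]] of type t: type (e → t).
[[r [Z [[U V] R]]] k]: (e → t) and t cannot combine by function application — type clash.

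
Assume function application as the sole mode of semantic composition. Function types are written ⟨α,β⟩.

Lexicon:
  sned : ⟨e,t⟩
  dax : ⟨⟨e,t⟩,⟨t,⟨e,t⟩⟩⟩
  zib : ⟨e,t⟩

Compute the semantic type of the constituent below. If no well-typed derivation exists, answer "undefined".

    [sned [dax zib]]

At [dax zib], dax : ⟨⟨e,t⟩,⟨t,⟨e,t⟩⟩⟩ takes zib : ⟨e,t⟩, giving ⟨t,⟨e,t⟩⟩.
At [sned [dax zib]]: neither ⟨e,t⟩ nor ⟨t,⟨e,t⟩⟩ can take the other as argument; the node is ill-typed.

undefined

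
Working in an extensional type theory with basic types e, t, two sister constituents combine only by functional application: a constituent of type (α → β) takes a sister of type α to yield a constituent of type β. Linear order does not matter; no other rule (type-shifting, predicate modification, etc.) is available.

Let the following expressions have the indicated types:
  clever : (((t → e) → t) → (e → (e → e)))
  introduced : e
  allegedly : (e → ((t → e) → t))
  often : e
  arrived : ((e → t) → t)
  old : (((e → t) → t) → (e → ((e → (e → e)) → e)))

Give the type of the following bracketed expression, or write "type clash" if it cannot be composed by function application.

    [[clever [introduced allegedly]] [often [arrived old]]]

[introduced allegedly] — allegedly of type (e → ((t → e) → t)) combines with introduced of type e: type ((t → e) → t).
[clever [introduced allegedly]] — clever of type (((t → e) → t) → (e → (e → e))) combines with [introduced allegedly] of type ((t → e) → t): type (e → (e → e)).
[arrived old] — old of type (((e → t) → t) → (e → ((e → (e → e)) → e))) combines with arrived of type ((e → t) → t): type (e → ((e → (e → e)) → e)).
[often [arrived old]] — [arrived old] of type (e → ((e → (e → e)) → e)) combines with often of type e: type ((e → (e → e)) → e).
[[clever [introduced allegedly]] [often [arrived old]]] — [often [arrived old]] of type ((e → (e → e)) → e) combines with [clever [introduced allegedly]] of type (e → (e → e)): type e.

e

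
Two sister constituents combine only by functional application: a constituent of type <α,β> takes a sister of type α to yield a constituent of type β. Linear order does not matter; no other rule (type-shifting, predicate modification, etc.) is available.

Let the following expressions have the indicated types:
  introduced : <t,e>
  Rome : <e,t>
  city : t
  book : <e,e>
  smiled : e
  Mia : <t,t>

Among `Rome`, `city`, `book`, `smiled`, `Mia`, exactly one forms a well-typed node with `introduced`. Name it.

Rome : <e,t> — introduced needs t; Rome needs e; neither fits.
city — combines: introduced : <t,e> takes city : t as argument, giving e.
book : <e,e> — introduced needs t; book needs e; neither fits.
smiled : e — introduced needs t; smiled needs nothing (atomic); neither fits.
Mia : <t,t> — introduced needs t; Mia needs t; neither fits.

city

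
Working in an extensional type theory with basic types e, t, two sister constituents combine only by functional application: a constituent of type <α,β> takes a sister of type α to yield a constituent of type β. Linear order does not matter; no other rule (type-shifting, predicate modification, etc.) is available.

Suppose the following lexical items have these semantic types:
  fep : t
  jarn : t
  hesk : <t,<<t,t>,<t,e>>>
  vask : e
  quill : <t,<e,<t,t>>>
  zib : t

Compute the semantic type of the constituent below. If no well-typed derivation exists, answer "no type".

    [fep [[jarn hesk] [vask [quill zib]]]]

e

[jarn hesk]: hesk is <t,<<t,t>,<t,e>>>, jarn is t; result <<t,t>,<t,e>>.
[quill zib]: quill is <t,<e,<t,t>>>, zib is t; result <e,<t,t>>.
[vask [quill zib]]: [quill zib] is <e,<t,t>>, vask is e; result <t,t>.
[[jarn hesk] [vask [quill zib]]]: [jarn hesk] is <<t,t>,<t,e>>, [vask [quill zib]] is <t,t>; result <t,e>.
[fep [[jarn hesk] [vask [quill zib]]]]: [[jarn hesk] [vask [quill zib]]] is <t,e>, fep is t; result e.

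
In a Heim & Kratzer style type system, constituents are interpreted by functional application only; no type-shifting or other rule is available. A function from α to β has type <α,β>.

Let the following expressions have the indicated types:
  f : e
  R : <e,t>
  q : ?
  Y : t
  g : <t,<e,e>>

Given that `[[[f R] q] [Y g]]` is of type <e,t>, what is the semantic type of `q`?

[[[f R] q] [Y g]] must have type <e,t>. The sister [Y g] has type <e,e>; that is not a function onto <e,t>, so [[f R] q] must be the functor, of type <<e,e>,<e,t>>.
[[f R] q] must have type <<e,e>,<e,t>>. The sister [f R] has type t; that is not a function onto <<e,e>,<e,t>>, so q must be the functor, of type <t,<<e,e>,<e,t>>>.

<t,<<e,e>,<e,t>>>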